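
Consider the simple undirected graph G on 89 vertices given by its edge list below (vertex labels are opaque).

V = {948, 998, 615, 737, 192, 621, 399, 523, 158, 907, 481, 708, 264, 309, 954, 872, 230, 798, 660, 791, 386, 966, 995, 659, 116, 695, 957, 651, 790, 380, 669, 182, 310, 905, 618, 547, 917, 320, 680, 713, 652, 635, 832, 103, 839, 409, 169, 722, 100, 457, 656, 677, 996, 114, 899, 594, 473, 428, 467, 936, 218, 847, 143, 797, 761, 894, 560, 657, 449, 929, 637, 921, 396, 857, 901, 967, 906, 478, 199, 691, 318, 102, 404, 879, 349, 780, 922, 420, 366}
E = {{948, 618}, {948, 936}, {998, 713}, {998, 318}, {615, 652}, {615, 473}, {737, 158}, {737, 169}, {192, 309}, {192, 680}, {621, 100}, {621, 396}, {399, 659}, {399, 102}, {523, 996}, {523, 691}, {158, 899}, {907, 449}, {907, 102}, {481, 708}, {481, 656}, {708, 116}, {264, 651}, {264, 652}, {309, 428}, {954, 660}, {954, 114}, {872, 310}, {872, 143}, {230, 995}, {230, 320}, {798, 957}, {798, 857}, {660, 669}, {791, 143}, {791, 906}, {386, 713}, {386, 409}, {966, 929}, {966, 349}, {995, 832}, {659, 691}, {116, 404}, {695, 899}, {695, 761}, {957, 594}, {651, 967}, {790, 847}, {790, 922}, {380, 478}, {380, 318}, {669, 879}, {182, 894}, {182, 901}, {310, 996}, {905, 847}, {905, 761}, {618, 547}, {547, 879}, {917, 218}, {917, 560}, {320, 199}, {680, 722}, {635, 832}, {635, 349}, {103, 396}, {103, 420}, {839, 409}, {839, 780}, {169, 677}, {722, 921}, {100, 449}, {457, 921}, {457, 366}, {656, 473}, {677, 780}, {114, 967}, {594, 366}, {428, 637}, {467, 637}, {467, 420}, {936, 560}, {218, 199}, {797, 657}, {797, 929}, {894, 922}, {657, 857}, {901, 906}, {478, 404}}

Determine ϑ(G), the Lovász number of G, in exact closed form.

89*cos(pi/89)/(cos(pi/89) + 1)

deg(677) = 2; N(677) = {169, 780}.
Vertex 708 has 2 neighbors: 481, 116.
Vertex 547 has 2 neighbors: 618, 879.
deg(366) = 2; N(366) = {457, 594}.
89-vertex 2-regular graph: connected 2-regular on 89 ⇒ C_{89}.
A has 45 distinct eigenvalues ≈ [2.0, 1.995, 1.9801, 1.9553, 1.9208, 1.8767, 1.8232, 1.7607, 1.6894, 1.6097, 1.522, 1.4266, 1.3242, 1.2152, 1.1001, 0.9796, 0.8541, 0.7244, 0.5911, 0.4549, 0.3164, 0.1763, 0.0353, -0.1058, -0.2465, -0.3859, -0.5233, -0.6582, -0.7898, -0.9174, -1.0405, -1.1584, -1.2705, -1.3763, -1.4752, -1.5668, -1.6506, -1.7261, -1.7931, -1.8511, -1.8999, -1.9393, -1.9689, -1.9888, -1.9988].
−89·(-2*cos(pi/89)) / ((2)−(-2*cos(pi/89))) = 89*cos(pi/89)/(cos(pi/89) + 1) = ϑ(G).
= 44.4861353… (decimal).
44 ≤ 89*cos(pi/89)/(cos(pi/89) + 1) ≤ 45: both strict.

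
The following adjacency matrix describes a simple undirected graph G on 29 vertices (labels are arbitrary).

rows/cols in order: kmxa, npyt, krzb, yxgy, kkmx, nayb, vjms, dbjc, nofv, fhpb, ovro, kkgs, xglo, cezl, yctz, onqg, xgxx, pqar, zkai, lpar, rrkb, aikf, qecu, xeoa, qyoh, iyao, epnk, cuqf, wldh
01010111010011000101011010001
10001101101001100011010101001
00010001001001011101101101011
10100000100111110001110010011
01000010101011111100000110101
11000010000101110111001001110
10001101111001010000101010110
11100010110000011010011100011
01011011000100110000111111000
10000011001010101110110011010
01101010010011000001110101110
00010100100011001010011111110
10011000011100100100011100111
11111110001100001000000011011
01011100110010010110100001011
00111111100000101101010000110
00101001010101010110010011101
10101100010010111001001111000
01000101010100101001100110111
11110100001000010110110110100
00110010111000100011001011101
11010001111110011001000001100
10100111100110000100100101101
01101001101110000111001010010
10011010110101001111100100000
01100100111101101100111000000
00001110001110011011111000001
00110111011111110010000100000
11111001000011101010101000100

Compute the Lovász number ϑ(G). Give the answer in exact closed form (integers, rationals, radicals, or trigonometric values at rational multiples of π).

Vertex kmxa has 14 neighbors: npyt, yxgy, nayb, vjms, dbjc, fhpb, xglo, cezl, pqar, lpar, aikf, qecu, qyoh, wldh.
deg(krzb) = 14; N(krzb) = {yxgy, dbjc, ovro, cezl, onqg, xgxx, pqar, lpar, rrkb, qecu, xeoa, iyao, cuqf, wldh}.
deg(dbjc) = 14; N(dbjc) = {kmxa, npyt, krzb, vjms, nofv, fhpb, onqg, xgxx, zkai, aikf, qecu, xeoa, cuqf, wldh}.
Vertex fhpb has 14 neighbors: kmxa, vjms, dbjc, ovro, xglo, yctz, xgxx, pqar, zkai, rrkb, aikf, qyoh, iyao, cuqf.
14-regular, N=29; Paley(29): SR with (k,λ,μ)=(14,6,7).
The 3 distinct eigenvalues: [14.0, 2.1926, -3.1926].
Lovász (edge-transitive): ϑ = −29·(-sqrt(29)/2 - 1/2)/((14)−(-sqrt(29)/2 - 1/2)) = sqrt(29).
= 5.3852… (decimal).

sqrt(29)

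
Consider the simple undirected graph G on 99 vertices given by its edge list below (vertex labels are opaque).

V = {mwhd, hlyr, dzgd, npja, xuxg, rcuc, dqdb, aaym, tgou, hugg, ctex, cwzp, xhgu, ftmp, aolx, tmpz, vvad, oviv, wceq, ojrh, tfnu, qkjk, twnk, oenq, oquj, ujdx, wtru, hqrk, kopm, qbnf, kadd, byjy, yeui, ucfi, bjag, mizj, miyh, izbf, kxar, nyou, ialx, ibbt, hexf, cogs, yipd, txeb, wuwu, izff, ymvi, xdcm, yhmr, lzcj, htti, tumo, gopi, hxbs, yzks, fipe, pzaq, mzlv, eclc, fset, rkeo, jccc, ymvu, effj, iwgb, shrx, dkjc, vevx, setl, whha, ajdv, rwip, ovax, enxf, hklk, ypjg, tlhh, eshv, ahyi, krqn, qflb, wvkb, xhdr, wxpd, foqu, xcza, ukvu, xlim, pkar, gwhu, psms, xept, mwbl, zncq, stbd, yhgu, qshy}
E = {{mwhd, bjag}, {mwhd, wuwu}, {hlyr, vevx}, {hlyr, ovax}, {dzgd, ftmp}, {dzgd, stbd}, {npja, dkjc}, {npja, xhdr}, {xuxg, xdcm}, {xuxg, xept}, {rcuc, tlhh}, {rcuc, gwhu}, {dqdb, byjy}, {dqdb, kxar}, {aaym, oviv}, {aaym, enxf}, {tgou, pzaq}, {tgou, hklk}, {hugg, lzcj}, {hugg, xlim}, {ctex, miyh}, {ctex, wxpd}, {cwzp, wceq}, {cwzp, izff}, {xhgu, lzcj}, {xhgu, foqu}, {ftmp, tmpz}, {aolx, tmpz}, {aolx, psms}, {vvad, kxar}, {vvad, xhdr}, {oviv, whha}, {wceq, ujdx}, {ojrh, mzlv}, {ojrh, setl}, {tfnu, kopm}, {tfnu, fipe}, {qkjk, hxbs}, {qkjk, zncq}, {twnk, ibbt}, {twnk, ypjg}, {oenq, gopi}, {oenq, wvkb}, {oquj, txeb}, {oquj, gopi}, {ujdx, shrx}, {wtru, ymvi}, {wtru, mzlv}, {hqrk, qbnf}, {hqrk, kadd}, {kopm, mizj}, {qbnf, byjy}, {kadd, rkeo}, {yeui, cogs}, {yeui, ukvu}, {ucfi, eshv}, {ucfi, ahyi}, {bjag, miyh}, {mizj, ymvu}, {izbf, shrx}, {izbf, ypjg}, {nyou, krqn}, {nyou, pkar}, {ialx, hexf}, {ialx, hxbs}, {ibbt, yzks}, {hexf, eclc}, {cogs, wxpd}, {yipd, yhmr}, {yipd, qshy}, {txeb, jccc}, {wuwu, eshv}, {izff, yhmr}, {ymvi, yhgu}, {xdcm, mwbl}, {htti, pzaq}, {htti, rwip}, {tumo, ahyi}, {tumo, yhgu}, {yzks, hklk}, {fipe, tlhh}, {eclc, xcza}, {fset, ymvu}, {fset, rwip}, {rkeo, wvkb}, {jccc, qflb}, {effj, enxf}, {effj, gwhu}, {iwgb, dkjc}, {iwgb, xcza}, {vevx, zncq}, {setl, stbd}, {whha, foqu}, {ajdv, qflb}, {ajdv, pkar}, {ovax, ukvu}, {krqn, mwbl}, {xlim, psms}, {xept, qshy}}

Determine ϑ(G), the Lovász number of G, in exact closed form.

99*cos(pi/99)/(cos(pi/99) + 1)

N(izff) = {cwzp, yhmr}, |N(izff)| = 2.
Vertex xept has 2 neighbors: xuxg, qshy.
Vertex wuwu has 2 neighbors: mwhd, eshv.
deg(pzaq) = 2; N(pzaq) = {tgou, htti}.
99-vertex 2-regular graph: a single 99-cycle (edge-transitive).
A has 50 distinct eigenvalues ≈ [2.0, 1.995973, 1.98391, 1.963857, 1.935897, 1.900142, 1.856736, 1.805853, 1.747699, 1.682507, 1.610541, 1.532089, 1.447468, 1.357019, 1.261105, 1.160114, 1.054451, 0.944542, 0.83083, 0.713772, 0.593841, 0.471518, 0.347296, 0.221676, 0.095164, -0.031732, -0.1585, -0.28463, -0.409613, -0.532948, -0.654136, -0.77269, -0.888133, -1.0, -1.10784, -1.211219, -1.309721, -1.40295, -1.490529, -1.572106, -1.647353, -1.715967, -1.777671, -1.832217, -1.879385, -1.918986, -1.95086, -1.974878, -1.990944, -1.998993].
−99·(-2*cos(pi/99)) / ((2)−(-2*cos(pi/99))) = 99*cos(pi/99)/(cos(pi/99) + 1) = ϑ(G).
= 49.48754… (decimal).
Check 49 ≤ 99*cos(pi/99)/(cos(pi/99) + 1) ≤ 50: both strict.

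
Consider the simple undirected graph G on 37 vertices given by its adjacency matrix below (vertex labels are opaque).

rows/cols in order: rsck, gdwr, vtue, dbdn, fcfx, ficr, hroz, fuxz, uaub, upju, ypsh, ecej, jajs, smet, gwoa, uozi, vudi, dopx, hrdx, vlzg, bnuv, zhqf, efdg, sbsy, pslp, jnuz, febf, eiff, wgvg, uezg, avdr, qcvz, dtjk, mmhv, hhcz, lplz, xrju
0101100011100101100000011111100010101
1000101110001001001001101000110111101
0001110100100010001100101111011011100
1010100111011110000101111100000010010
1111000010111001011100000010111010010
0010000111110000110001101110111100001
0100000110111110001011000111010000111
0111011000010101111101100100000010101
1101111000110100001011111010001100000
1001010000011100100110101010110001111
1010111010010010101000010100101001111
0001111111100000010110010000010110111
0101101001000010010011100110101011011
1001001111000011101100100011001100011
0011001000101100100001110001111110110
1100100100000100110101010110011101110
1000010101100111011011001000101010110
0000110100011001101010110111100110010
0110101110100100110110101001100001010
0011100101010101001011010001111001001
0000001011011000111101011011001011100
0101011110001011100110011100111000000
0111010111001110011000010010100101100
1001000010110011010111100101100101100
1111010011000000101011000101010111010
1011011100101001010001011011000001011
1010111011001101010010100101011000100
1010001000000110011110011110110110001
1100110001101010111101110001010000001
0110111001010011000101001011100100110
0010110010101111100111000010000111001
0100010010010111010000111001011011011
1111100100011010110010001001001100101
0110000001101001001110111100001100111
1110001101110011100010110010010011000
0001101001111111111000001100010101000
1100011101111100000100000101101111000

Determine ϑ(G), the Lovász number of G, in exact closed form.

deg(xrju) = 18; N(xrju) = {rsck, gdwr, ficr, hroz, fuxz, upju, ypsh, ecej, jajs, smet, vlzg, jnuz, eiff, wgvg, avdr, qcvz, dtjk, mmhv}.
Vertex jnuz has 18 neighbors: rsck, vtue, dbdn, ficr, hroz, fuxz, ypsh, jajs, uozi, dopx, zhqf, sbsy, pslp, febf, eiff, mmhv, lplz, xrju.
N(smet) = {rsck, dbdn, hroz, fuxz, uaub, upju, gwoa, uozi, vudi, hrdx, vlzg, efdg, febf, eiff, avdr, qcvz, lplz, xrju}, |N(smet)| = 18.
deg(mmhv) = 18; N(mmhv) = {gdwr, vtue, upju, ypsh, jajs, uozi, hrdx, vlzg, bnuv, efdg, sbsy, pslp, jnuz, avdr, qcvz, hhcz, lplz, xrju}.
Regular of degree 18 on 37 vertices: Paley(37): SR with (k,λ,μ)=(18,8,9).
The 3 distinct eigenvalues: [18.0, 2.541381, -3.541381].
With N=37: ϑ(G) = 37·(-(-sqrt(37)/2 - 1/2))/(18−(-sqrt(37)/2 - 1/2)) = sqrt(37).
≈ 6.082763 (to 6 d.p.).

sqrt(37)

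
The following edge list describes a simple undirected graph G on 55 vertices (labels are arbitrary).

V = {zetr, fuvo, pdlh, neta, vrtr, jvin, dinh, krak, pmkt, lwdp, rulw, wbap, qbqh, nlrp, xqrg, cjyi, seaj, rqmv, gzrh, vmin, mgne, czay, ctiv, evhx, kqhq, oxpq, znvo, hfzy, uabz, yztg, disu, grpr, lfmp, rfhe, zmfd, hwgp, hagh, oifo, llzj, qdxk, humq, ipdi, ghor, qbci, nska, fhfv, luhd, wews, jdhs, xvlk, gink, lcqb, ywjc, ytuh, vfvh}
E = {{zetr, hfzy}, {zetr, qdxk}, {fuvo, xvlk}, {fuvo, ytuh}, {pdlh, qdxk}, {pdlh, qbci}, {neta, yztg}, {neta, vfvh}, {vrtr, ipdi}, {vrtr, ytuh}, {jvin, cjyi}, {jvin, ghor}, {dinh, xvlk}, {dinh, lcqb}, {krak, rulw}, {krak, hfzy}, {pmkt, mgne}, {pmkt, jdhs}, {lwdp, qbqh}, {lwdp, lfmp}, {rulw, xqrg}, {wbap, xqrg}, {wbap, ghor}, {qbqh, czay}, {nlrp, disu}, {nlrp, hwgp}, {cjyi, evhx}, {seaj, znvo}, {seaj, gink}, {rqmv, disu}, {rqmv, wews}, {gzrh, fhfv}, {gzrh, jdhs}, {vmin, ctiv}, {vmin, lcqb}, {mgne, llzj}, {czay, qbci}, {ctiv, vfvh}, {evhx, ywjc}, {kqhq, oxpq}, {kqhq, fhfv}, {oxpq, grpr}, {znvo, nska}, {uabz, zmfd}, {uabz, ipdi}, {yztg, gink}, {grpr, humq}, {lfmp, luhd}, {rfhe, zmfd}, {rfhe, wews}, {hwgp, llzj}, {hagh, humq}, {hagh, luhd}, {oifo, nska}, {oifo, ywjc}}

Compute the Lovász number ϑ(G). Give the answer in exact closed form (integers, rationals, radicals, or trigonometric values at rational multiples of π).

55*cos(pi/55)/(cos(pi/55) + 1)

deg(oifo) = 2; N(oifo) = {nska, ywjc}.
deg(seaj) = 2; N(seaj) = {znvo, gink}.
Vertex neta has 2 neighbors: yztg, vfvh.
deg(grpr) = 2; N(grpr) = {oxpq, humq}.
2-regular, N=55; connected 2-regular on 55 ⇒ C_{55}.
A has 28 distinct eigenvalues ≈ [2.0, 1.98696, 1.94802, 1.88369, 1.7948, 1.68251, 1.54828, 1.39388, 1.2213, 1.03279, 0.83083, 0.61803, 0.39718, 0.17115, -0.05711, -0.28463, -0.50844, -0.72562, -0.93333, -1.12889, -1.30972, -1.47348, -1.61803, -1.74149, -1.84225, -1.91899, -1.97071, -1.99674].
λ_max=2, λ_min=-2*cos(pi/55); ϑ = −55·λ_min/(λ_max−λ_min) = 55*cos(pi/55)/(cos(pi/55) + 1).
ϑ(G) ≈ 27.477557.
Sandwich: α(G)=27 ≤ ϑ(G)=55*cos(pi/55)/(cos(pi/55) + 1) ≤ χ(Ḡ)=28 (both strict).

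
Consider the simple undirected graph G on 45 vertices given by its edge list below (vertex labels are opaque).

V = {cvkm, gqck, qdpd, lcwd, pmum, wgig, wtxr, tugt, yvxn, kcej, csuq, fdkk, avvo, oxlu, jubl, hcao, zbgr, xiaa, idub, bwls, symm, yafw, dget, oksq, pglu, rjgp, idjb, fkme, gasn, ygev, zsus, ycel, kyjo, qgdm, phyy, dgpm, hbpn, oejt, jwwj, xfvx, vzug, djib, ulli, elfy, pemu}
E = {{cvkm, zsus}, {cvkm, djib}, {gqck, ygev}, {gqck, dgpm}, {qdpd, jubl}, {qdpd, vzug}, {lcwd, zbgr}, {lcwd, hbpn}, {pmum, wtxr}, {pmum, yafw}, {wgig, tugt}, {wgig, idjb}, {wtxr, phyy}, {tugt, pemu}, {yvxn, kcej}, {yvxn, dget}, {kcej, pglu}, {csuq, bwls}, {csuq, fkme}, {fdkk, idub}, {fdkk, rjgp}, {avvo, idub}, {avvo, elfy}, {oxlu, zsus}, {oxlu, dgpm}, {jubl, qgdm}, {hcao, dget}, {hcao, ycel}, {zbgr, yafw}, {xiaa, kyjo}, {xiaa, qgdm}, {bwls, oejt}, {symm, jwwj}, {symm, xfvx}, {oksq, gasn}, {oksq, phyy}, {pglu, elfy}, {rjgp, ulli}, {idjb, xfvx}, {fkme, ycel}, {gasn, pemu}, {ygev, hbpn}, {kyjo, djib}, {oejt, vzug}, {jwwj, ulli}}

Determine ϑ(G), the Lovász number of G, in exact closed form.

45*cos(pi/45)/(cos(pi/45) + 1)

N(avvo) = {idub, elfy}, |N(avvo)| = 2.
deg(zsus) = 2; N(zsus) = {cvkm, oxlu}.
deg(oksq) = 2; N(oksq) = {gasn, phyy}.
N(fkme) = {csuq, ycel}, |N(fkme)| = 2.
Regular of degree 2 on 45 vertices: this is C_{45}, the 45-cycle.
Distinct eigenvalues (to 4 d.p.): [2.0, 1.9805, 1.9225, 1.8271, 1.6961, 1.5321, 1.3383, 1.1184, 0.8767, 0.618, 0.3473, 0.0698, -0.2091, -0.4838, -0.7492, -1.0, -1.2313, -1.4387, -1.618, -1.7659, -1.8794, -1.9563, -1.9951].
With N=45: ϑ(G) = 45·(-(-1)*2*cos(pi/45))/(2−(-2*cos(pi/45))) = 45*cos(pi/45)/(cos(pi/45) + 1).
ϑ(G) ≈ 22.472562147.
Sandwich: α(G)=22 ≤ ϑ(G)=45*cos(pi/45)/(cos(pi/45) + 1) ≤ χ(Ḡ)=23 (both strict).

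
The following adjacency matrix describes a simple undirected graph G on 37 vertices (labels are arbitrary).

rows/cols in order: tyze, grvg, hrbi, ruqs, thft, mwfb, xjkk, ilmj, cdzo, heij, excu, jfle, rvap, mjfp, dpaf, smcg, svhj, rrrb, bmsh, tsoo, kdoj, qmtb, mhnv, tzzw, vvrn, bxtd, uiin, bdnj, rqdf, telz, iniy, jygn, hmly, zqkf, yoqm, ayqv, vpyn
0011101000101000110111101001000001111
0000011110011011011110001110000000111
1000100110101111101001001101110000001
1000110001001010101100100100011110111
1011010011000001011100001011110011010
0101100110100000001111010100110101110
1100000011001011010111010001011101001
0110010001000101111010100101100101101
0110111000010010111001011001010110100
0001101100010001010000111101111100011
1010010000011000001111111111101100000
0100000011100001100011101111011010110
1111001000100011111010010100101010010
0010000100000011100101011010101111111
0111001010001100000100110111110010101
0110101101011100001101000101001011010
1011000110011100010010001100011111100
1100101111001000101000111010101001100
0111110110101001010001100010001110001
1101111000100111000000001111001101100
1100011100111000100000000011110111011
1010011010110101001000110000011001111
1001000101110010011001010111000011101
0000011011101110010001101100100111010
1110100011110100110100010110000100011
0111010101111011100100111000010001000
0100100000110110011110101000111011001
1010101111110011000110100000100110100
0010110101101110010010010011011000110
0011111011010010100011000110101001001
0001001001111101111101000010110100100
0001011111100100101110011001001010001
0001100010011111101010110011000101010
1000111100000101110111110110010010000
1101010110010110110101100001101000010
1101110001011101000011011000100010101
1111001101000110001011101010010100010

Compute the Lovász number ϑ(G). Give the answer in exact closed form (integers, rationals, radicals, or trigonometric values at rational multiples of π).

N(ruqs) = {tyze, thft, mwfb, heij, rvap, dpaf, svhj, bmsh, tsoo, mhnv, bxtd, telz, iniy, jygn, hmly, yoqm, ayqv, vpyn}, |N(ruqs)| = 18.
deg(uiin) = 18; N(uiin) = {grvg, thft, excu, jfle, mjfp, dpaf, rrrb, bmsh, tsoo, kdoj, mhnv, vvrn, rqdf, telz, iniy, hmly, zqkf, vpyn}.
N(hrbi) = {tyze, thft, ilmj, cdzo, excu, rvap, mjfp, dpaf, smcg, svhj, bmsh, qmtb, vvrn, bxtd, bdnj, rqdf, telz, vpyn}, |N(hrbi)| = 18.
N(dpaf) = {grvg, hrbi, ruqs, xjkk, cdzo, rvap, mjfp, tsoo, mhnv, tzzw, bxtd, uiin, bdnj, rqdf, telz, hmly, yoqm, vpyn}, |N(dpaf)| = 18.
Every vertex has degree 18 (N=37); strongly regular (37,18,8,9).
spec(A) ≈ [18.0, 2.5414, -3.5414] (distinct, 4 d.p.).
Lovász: ϑ = −37(-sqrt(37)/2 - 1/2)/(18+-(-sqrt(37)/2 - 1/2)) = sqrt(37).
= 6.0828… (decimal).

sqrt(37)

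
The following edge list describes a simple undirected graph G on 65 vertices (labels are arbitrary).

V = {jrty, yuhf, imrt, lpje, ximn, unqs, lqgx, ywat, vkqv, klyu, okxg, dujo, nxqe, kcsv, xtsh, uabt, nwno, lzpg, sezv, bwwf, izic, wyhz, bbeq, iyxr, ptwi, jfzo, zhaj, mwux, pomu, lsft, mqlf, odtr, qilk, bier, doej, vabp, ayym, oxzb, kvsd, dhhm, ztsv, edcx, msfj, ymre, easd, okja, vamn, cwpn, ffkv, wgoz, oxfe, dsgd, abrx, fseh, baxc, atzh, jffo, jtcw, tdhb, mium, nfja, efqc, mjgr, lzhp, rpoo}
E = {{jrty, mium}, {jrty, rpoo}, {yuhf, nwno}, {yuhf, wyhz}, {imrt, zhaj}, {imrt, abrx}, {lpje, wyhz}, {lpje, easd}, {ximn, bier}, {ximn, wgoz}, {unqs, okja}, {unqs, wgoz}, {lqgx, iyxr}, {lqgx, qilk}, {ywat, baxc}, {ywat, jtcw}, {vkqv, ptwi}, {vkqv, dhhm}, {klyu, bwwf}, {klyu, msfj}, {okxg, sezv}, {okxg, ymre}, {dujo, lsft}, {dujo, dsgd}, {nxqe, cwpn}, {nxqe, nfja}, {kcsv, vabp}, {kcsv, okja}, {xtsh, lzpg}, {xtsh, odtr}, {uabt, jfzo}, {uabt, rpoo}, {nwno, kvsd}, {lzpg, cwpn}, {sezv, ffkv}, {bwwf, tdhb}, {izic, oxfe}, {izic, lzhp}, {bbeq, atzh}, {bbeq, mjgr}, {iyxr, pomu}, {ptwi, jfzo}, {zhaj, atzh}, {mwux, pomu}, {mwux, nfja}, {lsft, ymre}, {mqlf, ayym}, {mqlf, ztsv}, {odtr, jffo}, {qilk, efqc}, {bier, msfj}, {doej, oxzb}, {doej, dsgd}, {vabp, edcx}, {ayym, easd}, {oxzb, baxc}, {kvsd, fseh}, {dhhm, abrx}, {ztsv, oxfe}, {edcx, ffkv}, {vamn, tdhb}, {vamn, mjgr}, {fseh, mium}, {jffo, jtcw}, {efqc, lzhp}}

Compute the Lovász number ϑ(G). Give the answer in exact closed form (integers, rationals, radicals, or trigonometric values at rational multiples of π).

65*cos(pi/65)/(cos(pi/65) + 1)

N(imrt) = {zhaj, abrx}, |N(imrt)| = 2.
N(vamn) = {tdhb, mjgr}, |N(vamn)| = 2.
deg(doej) = 2; N(doej) = {oxzb, dsgd}.
N(bwwf) = {klyu, tdhb}, |N(bwwf)| = 2.
deg(v) = 2 for all v (|V|=65); connected 2-regular on 65 ⇒ C_{65}.
A has 33 distinct eigenvalues ≈ [2.0, 1.99066, 1.96274, 1.91649, 1.85235, 1.77091, 1.67294, 1.55935, 1.4312, 1.28968, 1.13613, 0.97197, 0.79873, 0.61803, 0.43157, 0.24107, 0.04833, -0.14487, -0.33671, -0.52541, -0.70921, -0.88638, -1.05528, -1.21433, -1.36203, -1.49702, -1.61803, -1.72394, -1.81375, -1.88662, -1.94188, -1.97901, -1.99766].
ϑ = −N·λ_min/(λ_max−λ_min) = −65·(-2*cos(pi/65))/(2−(-2*cos(pi/65))) = 65*cos(pi/65)/(cos(pi/65) + 1).
Numerically 32.481013.
Lovász sandwich 32 ≤ 65*cos(pi/65)/(cos(pi/65) + 1) ≤ 33: both strict.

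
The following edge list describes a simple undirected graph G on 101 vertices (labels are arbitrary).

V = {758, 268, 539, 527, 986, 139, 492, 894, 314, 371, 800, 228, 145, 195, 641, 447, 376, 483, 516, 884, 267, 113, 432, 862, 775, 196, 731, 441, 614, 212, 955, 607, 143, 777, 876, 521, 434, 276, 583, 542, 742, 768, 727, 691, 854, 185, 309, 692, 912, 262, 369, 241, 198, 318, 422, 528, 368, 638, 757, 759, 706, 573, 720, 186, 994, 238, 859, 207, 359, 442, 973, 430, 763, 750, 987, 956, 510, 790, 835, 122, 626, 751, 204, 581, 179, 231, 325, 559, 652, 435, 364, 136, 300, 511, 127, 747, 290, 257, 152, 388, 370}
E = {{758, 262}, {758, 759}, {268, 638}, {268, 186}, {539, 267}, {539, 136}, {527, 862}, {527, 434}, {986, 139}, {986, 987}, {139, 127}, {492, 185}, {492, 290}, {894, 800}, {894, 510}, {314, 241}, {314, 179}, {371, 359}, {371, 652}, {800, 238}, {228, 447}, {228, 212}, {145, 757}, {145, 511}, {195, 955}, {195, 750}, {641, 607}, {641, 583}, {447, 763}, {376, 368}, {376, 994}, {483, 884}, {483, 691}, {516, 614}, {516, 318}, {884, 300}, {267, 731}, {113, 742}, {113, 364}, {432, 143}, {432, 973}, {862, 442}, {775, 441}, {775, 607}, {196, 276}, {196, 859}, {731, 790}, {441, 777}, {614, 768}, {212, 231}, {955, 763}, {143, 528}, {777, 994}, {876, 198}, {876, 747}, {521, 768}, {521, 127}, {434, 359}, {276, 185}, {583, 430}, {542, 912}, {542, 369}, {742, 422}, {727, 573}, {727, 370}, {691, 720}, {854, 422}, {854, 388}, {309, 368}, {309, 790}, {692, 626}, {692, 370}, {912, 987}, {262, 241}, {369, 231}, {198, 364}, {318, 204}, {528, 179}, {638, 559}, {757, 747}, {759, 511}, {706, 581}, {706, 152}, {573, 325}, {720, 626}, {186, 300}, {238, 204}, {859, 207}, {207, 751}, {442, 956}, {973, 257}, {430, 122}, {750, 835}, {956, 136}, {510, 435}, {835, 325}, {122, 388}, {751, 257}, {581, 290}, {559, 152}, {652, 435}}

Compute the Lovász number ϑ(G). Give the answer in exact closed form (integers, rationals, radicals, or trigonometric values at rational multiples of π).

101*cos(pi/101)/(cos(pi/101) + 1)

deg(442) = 2; N(442) = {862, 956}.
Vertex 238 has 2 neighbors: 800, 204.
Vertex 768 has 2 neighbors: 614, 521.
Vertex 626 has 2 neighbors: 692, 720.
G on 101 vertices is 2-regular; the odd cycle C_{101}.
The 51 distinct eigenvalues: [2.0, 1.996131, 1.98454, 1.96527, 1.938398, 1.904026, 1.862288, 1.813345, 1.757387, 1.694629, 1.625316, 1.549714, 1.468117, 1.38084, 1.288221, 1.190618, 1.088408, 0.981988, 0.871769, 0.758177, 0.641652, 0.522644, 0.401614, 0.279031, 0.155368, 0.031104, -0.093281, -0.217304, -0.340487, -0.462353, -0.582429, -0.700253, -0.815367, -0.927327, -1.035699, -1.140065, -1.240019, -1.335176, -1.425168, -1.509646, -1.588283, -1.660776, -1.726843, -1.78623, -1.838706, -1.884069, -1.922142, -1.952779, -1.975861, -1.991299, -1.999033].
Lovász (edge-transitive): ϑ = −101·(-2*cos(pi/101))/((2)−(-2*cos(pi/101))) = 101*cos(pi/101)/(cos(pi/101) + 1).
≈ 50.4878 (to 4 d.p.).
Lovász sandwich 50 ≤ 101*cos(pi/101)/(cos(pi/101) + 1) ≤ 51: both strict.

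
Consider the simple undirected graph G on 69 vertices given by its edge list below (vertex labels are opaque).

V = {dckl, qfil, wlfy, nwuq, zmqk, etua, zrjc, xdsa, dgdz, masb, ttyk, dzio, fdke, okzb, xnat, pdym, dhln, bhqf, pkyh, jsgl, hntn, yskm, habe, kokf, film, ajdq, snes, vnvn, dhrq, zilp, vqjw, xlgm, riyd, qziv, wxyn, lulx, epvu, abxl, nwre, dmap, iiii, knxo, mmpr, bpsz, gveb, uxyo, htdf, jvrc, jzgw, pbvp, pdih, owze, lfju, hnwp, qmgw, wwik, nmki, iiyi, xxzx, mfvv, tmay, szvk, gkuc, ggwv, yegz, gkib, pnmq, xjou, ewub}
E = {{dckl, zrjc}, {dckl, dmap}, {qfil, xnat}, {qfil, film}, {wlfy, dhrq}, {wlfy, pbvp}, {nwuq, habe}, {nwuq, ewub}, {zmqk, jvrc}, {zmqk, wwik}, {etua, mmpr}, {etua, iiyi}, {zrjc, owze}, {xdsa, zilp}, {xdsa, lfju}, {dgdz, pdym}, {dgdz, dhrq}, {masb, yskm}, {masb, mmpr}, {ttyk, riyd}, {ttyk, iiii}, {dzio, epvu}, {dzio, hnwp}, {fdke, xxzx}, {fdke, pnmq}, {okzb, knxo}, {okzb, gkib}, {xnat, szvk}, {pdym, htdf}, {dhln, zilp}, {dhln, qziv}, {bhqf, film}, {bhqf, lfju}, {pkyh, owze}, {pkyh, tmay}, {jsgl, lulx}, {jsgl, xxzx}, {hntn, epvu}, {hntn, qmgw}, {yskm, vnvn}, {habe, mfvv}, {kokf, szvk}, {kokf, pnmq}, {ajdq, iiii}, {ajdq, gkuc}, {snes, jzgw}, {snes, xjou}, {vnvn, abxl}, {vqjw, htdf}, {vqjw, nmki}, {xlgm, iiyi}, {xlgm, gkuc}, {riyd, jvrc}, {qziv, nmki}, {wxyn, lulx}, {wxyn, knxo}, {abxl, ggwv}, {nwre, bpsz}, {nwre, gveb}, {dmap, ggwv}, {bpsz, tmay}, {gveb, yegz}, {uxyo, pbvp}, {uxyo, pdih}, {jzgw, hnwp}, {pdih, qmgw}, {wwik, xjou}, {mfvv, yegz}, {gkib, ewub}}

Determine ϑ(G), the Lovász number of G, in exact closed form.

69*cos(pi/69)/(cos(pi/69) + 1)

deg(dckl) = 2; N(dckl) = {zrjc, dmap}.
Vertex jvrc has 2 neighbors: zmqk, riyd.
Vertex wwik has 2 neighbors: zmqk, xjou.
Vertex gkib has 2 neighbors: okzb, ewub.
Regular of degree 2 on 69 vertices: connected 2-regular on 69 ⇒ C_{69}.
A has 35 distinct eigenvalues ≈ [2.0, 1.992, 1.967, 1.926, 1.869, 1.796, 1.709, 1.607, 1.492, 1.365, 1.227, 1.078, 0.92, 0.755, 0.583, 0.407, 0.227, 0.046, -0.136, -0.317, -0.496, -0.67, -0.838, -1.0, -1.153, -1.297, -1.43, -1.551, -1.66, -1.754, -1.834, -1.899, -1.948, -1.981, -1.998].
−69·(-2*cos(pi/69)) / ((2)−(-2*cos(pi/69))) = 69*cos(pi/69)/(cos(pi/69) + 1) = ϑ(G).
ϑ(G) ≈ 34.48211.
Sandwich: α(G)=34 ≤ ϑ(G)=69*cos(pi/69)/(cos(pi/69) + 1) ≤ χ(Ḡ)=35 (both strict).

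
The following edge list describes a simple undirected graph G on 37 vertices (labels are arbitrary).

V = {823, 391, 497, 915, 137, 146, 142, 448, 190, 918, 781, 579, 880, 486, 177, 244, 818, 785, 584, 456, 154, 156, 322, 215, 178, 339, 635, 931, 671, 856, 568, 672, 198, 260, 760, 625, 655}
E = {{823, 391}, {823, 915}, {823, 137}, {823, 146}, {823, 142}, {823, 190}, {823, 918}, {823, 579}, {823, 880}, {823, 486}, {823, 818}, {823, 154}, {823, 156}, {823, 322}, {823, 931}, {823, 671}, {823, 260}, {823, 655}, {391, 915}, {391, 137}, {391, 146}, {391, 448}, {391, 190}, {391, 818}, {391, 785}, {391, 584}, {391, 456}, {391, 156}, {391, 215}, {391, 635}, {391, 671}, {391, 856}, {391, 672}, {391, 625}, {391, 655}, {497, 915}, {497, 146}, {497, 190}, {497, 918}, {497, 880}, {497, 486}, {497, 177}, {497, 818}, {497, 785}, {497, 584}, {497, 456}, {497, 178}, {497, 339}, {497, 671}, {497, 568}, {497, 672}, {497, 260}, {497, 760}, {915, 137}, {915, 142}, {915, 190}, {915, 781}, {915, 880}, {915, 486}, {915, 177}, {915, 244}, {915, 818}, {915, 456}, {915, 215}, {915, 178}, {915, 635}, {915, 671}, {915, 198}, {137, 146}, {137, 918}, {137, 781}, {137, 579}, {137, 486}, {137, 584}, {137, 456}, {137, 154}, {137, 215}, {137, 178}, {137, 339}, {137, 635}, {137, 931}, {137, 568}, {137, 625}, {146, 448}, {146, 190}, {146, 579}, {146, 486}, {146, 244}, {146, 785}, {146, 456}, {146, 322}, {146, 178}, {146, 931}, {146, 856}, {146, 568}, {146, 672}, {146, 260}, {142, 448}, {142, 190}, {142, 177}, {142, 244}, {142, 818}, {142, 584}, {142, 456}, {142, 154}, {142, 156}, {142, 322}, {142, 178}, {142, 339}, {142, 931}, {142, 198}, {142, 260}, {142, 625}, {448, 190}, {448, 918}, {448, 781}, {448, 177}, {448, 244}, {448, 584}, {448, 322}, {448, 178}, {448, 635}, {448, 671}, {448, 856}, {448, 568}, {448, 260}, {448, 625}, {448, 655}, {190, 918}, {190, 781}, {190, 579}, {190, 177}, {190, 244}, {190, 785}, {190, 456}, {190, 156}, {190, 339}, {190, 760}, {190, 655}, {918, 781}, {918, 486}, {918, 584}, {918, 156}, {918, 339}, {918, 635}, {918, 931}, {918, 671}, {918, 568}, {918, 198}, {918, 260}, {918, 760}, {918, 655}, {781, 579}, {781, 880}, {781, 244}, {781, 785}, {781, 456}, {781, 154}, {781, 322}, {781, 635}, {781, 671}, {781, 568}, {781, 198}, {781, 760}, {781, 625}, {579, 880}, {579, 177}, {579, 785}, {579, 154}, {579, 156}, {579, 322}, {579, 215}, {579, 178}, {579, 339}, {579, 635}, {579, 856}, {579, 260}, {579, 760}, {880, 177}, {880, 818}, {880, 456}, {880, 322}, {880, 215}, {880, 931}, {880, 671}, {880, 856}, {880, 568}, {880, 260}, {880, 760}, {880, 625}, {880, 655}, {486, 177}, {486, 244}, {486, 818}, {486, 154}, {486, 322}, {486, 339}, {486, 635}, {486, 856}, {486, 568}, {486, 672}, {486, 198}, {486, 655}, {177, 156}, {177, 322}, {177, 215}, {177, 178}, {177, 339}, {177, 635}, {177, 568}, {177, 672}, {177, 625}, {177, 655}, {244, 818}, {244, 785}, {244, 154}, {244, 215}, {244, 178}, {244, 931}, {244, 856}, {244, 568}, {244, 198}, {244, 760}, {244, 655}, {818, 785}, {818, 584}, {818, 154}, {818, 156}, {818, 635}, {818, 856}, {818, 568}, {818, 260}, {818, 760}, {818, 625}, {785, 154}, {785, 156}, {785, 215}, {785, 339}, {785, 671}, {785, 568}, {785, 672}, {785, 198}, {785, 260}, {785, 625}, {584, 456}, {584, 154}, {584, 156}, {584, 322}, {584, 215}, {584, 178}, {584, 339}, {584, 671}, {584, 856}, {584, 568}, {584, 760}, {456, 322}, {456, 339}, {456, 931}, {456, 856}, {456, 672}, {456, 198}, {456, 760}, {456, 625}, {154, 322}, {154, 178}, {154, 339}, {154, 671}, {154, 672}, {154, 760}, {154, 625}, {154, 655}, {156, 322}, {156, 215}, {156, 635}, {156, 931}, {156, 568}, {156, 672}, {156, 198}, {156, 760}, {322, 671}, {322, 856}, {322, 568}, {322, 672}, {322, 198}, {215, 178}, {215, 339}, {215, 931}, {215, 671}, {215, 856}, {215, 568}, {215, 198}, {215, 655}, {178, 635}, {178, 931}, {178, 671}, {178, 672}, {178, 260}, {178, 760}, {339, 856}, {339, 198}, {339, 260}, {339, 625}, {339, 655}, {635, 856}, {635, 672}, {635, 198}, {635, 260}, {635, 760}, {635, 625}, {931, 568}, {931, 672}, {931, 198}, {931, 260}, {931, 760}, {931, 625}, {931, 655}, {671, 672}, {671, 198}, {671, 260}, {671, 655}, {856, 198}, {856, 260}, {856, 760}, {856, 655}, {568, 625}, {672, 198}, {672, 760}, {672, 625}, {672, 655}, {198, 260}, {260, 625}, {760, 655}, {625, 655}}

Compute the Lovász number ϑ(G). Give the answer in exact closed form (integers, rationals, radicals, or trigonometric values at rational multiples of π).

Vertex 584 has 18 neighbors: 391, 497, 137, 142, 448, 918, 818, 456, 154, 156, 322, 215, 178, 339, 671, 856, 568, 760.
Vertex 781 has 18 neighbors: 915, 137, 448, 190, 918, 579, 880, 244, 785, 456, 154, 322, 635, 671, 568, 198, 760, 625.
N(760) = {497, 190, 918, 781, 579, 880, 244, 818, 584, 456, 154, 156, 178, 635, 931, 856, 672, 655}, |N(760)| = 18.
N(244) = {915, 146, 142, 448, 190, 781, 486, 818, 785, 154, 215, 178, 931, 856, 568, 198, 760, 655}, |N(244)| = 18.
18-regular, N=37; SR(37,18,8,9) — a Paley graph.
Distinct eigenvalues (to 3 d.p.): [18.0, 2.541, -3.541].
Lovász (edge-transitive): ϑ = −37·(-sqrt(37)/2 - 1/2)/((18)−(-sqrt(37)/2 - 1/2)) = sqrt(37).
Numerically 6.0827625.

sqrt(37)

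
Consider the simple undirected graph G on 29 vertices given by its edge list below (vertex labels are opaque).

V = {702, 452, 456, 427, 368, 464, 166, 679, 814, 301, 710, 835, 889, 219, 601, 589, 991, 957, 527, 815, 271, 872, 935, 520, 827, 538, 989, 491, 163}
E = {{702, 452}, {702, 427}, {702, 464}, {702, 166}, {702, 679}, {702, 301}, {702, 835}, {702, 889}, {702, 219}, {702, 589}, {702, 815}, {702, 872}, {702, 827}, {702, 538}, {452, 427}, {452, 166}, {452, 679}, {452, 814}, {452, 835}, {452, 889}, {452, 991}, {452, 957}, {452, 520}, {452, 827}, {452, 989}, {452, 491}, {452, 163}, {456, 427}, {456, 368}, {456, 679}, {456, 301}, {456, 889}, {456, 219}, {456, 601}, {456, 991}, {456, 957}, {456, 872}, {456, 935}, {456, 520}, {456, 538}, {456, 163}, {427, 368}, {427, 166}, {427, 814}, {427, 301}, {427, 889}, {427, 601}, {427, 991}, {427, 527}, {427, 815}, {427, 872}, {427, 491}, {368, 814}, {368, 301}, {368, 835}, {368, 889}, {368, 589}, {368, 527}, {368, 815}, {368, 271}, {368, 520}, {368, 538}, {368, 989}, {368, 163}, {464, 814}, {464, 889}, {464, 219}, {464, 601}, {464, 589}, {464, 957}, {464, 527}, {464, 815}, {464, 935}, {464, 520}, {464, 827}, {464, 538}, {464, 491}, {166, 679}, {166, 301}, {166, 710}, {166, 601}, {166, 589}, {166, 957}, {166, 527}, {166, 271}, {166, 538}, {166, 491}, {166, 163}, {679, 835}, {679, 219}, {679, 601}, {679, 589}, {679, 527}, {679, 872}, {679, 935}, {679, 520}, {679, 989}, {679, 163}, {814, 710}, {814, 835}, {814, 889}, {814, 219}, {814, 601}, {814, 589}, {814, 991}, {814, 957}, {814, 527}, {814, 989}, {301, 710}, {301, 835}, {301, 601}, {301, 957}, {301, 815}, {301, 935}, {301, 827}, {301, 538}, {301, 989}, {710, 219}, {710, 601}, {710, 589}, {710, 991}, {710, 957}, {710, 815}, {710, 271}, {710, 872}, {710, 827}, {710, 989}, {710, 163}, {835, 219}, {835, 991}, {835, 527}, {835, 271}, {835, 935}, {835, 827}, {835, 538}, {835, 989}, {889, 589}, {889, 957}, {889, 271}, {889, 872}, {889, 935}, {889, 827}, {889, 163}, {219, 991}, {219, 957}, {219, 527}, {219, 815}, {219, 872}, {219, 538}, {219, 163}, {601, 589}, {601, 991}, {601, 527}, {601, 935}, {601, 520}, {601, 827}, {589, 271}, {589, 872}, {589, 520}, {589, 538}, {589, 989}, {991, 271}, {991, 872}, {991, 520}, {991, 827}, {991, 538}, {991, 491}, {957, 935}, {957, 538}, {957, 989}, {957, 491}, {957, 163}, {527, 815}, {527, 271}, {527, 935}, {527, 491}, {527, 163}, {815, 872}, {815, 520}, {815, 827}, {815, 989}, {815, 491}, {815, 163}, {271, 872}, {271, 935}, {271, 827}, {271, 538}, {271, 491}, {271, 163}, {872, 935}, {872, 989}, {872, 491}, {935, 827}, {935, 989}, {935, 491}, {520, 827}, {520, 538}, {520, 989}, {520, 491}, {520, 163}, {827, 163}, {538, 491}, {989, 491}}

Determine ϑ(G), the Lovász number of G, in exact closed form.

deg(827) = 14; N(827) = {702, 452, 464, 301, 710, 835, 889, 601, 991, 815, 271, 935, 520, 163}.
deg(889) = 14; N(889) = {702, 452, 456, 427, 368, 464, 814, 589, 957, 271, 872, 935, 827, 163}.
N(219) = {702, 456, 464, 679, 814, 710, 835, 991, 957, 527, 815, 872, 538, 163}, |N(219)| = 14.
N(815) = {702, 427, 368, 464, 301, 710, 219, 527, 872, 520, 827, 989, 491, 163}, |N(815)| = 14.
Regular of degree 14 on 29 vertices: SR(29,14,6,7) — a Paley graph.
Distinct eigenvalues (to 4 d.p.): [14.0, 2.1926, -3.1926].
λ_max=14, λ_min=-sqrt(29)/2 - 1/2; ϑ = −29·λ_min/(λ_max−λ_min) = sqrt(29).
≈ 5.38516481 (to 8 d.p.).

sqrt(29)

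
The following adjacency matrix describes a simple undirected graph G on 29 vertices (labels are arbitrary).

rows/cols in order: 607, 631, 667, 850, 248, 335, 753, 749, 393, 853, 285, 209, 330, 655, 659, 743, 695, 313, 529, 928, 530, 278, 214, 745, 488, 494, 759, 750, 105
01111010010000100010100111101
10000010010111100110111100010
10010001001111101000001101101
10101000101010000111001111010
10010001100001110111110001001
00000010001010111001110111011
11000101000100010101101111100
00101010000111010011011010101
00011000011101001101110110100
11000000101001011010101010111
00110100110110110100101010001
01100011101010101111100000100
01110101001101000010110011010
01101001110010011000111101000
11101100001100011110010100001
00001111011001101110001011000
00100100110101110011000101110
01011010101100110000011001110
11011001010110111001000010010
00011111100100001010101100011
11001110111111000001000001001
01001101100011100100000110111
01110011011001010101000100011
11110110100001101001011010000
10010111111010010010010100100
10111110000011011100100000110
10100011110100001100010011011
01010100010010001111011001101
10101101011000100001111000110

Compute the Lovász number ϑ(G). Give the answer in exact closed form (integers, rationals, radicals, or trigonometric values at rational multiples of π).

sqrt(29)

deg(278) = 14; N(278) = {631, 248, 335, 749, 393, 330, 655, 659, 313, 745, 488, 759, 750, 105}.
Vertex 631 has 14 neighbors: 607, 753, 853, 209, 330, 655, 659, 313, 529, 530, 278, 214, 745, 750.
deg(313) = 14; N(313) = {631, 850, 248, 753, 393, 285, 209, 659, 743, 278, 214, 494, 759, 750}.
N(494) = {607, 667, 850, 248, 335, 753, 330, 655, 743, 695, 313, 530, 759, 750}, |N(494)| = 14.
14-regular, N=29; SR(29,14,6,7) — a Paley graph.
The 3 distinct eigenvalues: [14.0, 2.192582, -3.192582].
Lovász: ϑ = −29(-sqrt(29)/2 - 1/2)/(14+-(-sqrt(29)/2 - 1/2)) = sqrt(29).
Numerically 5.38516481.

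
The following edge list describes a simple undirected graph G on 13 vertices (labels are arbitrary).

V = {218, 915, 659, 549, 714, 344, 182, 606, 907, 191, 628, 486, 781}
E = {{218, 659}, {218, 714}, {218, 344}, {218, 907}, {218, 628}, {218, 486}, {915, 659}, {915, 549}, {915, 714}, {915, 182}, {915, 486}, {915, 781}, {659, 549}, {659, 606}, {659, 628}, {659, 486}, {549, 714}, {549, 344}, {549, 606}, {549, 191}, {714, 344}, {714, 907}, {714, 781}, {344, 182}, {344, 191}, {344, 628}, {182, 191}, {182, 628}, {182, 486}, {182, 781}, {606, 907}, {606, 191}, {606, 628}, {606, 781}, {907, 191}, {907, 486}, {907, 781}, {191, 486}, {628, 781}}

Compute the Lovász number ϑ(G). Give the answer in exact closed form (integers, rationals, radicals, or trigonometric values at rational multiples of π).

deg(191) = 6; N(191) = {549, 344, 182, 606, 907, 486}.
deg(659) = 6; N(659) = {218, 915, 549, 606, 628, 486}.
Vertex 915 has 6 neighbors: 659, 549, 714, 182, 486, 781.
N(628) = {218, 659, 344, 182, 606, 781}, |N(628)| = 6.
G on 13 vertices is 6-regular; SR(13,6,2,3) — a Paley graph.
spec(A) ≈ [6.0, 1.302776, -2.302776] (distinct, 6 d.p.).
Lovász: ϑ = −13(-sqrt(13)/2 - 1/2)/(6+-(-sqrt(13)/2 - 1/2)) = sqrt(13).
≈ 3.60555 (to 5 d.p.).

sqrt(13)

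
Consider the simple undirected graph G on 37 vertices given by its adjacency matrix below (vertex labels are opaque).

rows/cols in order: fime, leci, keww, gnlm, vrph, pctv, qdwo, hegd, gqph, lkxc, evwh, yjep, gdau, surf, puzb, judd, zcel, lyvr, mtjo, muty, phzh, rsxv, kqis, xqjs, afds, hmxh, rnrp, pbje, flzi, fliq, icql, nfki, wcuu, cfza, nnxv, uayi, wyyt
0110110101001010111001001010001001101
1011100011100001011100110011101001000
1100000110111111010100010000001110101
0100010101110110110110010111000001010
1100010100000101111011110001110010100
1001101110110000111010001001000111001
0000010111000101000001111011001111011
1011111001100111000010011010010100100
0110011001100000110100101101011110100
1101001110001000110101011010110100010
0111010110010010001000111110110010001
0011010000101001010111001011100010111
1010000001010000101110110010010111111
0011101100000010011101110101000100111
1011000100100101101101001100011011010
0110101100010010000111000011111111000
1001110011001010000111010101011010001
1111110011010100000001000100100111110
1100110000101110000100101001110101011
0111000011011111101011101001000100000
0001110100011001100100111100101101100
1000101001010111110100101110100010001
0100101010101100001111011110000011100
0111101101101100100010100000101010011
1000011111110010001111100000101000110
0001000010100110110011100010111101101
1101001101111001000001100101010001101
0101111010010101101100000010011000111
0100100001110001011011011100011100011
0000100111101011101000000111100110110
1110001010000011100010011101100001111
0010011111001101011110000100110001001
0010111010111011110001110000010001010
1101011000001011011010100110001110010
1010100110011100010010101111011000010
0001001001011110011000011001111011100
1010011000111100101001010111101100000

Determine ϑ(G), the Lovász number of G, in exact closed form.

deg(pbje) = 18; N(pbje) = {leci, gnlm, vrph, pctv, qdwo, gqph, yjep, surf, judd, zcel, mtjo, muty, rnrp, fliq, icql, nnxv, uayi, wyyt}.
N(keww) = {fime, leci, hegd, gqph, evwh, yjep, gdau, surf, puzb, judd, lyvr, muty, xqjs, icql, nfki, wcuu, nnxv, wyyt}, |N(keww)| = 18.
deg(hegd) = 18; N(hegd) = {fime, keww, gnlm, vrph, pctv, qdwo, lkxc, evwh, surf, puzb, judd, phzh, xqjs, afds, rnrp, fliq, nfki, nnxv}.
N(leci) = {fime, keww, gnlm, vrph, gqph, lkxc, evwh, judd, lyvr, mtjo, muty, kqis, xqjs, rnrp, pbje, flzi, icql, cfza}, |N(leci)| = 18.
18-regular, N=37; Paley(37): SR with (k,λ,μ)=(18,8,9).
The 3 distinct eigenvalues: [18.0, 2.5414, -3.5414].
−37·(-sqrt(37)/2 - 1/2) / ((18)−(-sqrt(37)/2 - 1/2)) = sqrt(37) = ϑ(G).
Numerically 6.08276.

sqrt(37)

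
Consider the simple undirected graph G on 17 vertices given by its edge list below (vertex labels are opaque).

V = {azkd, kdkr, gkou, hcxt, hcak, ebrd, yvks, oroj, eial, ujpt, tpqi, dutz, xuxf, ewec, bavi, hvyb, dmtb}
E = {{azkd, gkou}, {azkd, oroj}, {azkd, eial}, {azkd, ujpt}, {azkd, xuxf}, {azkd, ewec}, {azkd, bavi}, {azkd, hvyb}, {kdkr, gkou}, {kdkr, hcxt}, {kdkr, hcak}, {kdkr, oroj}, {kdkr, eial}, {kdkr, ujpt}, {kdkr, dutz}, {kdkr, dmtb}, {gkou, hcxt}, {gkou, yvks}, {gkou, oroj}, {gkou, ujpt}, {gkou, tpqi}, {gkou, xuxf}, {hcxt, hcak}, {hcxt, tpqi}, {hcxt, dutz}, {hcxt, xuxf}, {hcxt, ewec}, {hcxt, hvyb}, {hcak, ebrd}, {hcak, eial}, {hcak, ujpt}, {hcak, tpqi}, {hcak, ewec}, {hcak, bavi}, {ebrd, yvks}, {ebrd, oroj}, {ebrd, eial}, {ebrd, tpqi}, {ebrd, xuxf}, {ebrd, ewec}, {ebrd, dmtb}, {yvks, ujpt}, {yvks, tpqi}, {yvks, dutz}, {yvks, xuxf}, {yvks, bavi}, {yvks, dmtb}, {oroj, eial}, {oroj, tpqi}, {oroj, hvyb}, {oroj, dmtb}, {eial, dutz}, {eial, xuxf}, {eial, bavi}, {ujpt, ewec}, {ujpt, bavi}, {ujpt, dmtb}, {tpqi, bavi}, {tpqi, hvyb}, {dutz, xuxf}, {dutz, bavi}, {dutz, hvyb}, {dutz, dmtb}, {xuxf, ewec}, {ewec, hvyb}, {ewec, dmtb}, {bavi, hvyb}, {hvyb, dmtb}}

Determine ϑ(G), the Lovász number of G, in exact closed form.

sqrt(17)

deg(kdkr) = 8; N(kdkr) = {gkou, hcxt, hcak, oroj, eial, ujpt, dutz, dmtb}.
N(xuxf) = {azkd, gkou, hcxt, ebrd, yvks, eial, dutz, ewec}, |N(xuxf)| = 8.
Vertex oroj has 8 neighbors: azkd, kdkr, gkou, ebrd, eial, tpqi, hvyb, dmtb.
N(yvks) = {gkou, ebrd, ujpt, tpqi, dutz, xuxf, bavi, dmtb}, |N(yvks)| = 8.
8-regular, N=17; Paley(17): SR with (k,λ,μ)=(8,3,4).
spec(A) ≈ [8.0, 1.5616, -2.5616] (distinct, 4 d.p.).
ϑ = −N·λ_min/(λ_max−λ_min) = −17·(-sqrt(17)/2 - 1/2)/(8−(-sqrt(17)/2 - 1/2)) = sqrt(17).
Numerically 4.12311.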